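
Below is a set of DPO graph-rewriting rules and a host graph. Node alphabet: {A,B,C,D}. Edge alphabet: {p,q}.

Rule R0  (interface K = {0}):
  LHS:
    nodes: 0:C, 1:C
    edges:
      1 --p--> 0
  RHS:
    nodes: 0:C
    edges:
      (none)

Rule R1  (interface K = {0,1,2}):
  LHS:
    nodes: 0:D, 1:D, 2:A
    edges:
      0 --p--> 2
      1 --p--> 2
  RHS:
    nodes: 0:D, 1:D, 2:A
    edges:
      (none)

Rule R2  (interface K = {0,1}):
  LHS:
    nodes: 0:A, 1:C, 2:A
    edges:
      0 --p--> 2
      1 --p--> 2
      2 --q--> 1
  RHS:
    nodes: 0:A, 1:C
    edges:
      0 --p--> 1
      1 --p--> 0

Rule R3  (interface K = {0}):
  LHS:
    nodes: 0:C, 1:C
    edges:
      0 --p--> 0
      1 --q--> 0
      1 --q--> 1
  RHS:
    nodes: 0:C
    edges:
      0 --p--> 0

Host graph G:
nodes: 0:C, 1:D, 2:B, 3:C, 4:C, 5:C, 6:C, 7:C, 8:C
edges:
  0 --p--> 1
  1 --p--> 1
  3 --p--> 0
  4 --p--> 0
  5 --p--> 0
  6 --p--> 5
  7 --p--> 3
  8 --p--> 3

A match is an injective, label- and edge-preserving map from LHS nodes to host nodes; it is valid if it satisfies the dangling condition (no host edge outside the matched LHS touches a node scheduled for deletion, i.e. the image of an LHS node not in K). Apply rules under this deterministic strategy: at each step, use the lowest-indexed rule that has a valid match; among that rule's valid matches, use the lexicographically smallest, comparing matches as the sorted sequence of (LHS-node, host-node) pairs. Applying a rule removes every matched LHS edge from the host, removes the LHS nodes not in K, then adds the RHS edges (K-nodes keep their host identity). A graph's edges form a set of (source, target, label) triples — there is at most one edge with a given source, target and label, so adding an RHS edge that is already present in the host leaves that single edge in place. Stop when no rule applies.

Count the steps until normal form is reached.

Answer: 6

Derivation:
[0] host  ⇒  9 nodes, 8 edges  {0-p->1 1-p->1 3-p->0 4-p->0 5-p->0 6-p->5 7-p->3 8-p->3}
[1] R0 @ {0↦0, 1↦4}  ⇒  8 nodes, 7 edges  {0-p->1 1-p->1 3-p->0 5-p->0 6-p->5 7-p->3 8-p->3}
[2] R0 @ {0↦3, 1↦7}  ⇒  7 nodes, 6 edges  {0-p->1 1-p->1 3-p->0 5-p->0 6-p->5 8-p->3}
[3] R0 @ {0↦3, 1↦8}  ⇒  6 nodes, 5 edges  {0-p->1 1-p->1 3-p->0 5-p->0 6-p->5}
[4] R0 @ {0↦0, 1↦3}  ⇒  5 nodes, 4 edges  {0-p->1 1-p->1 5-p->0 6-p->5}
[5] R0 @ {0↦5, 1↦6}  ⇒  4 nodes, 3 edges  {0-p->1 1-p->1 5-p->0}
[6] R0 @ {0↦0, 1↦5}  ⇒  3 nodes, 2 edges  {0-p->1 1-p->1}
final graph: no rule applies after step 6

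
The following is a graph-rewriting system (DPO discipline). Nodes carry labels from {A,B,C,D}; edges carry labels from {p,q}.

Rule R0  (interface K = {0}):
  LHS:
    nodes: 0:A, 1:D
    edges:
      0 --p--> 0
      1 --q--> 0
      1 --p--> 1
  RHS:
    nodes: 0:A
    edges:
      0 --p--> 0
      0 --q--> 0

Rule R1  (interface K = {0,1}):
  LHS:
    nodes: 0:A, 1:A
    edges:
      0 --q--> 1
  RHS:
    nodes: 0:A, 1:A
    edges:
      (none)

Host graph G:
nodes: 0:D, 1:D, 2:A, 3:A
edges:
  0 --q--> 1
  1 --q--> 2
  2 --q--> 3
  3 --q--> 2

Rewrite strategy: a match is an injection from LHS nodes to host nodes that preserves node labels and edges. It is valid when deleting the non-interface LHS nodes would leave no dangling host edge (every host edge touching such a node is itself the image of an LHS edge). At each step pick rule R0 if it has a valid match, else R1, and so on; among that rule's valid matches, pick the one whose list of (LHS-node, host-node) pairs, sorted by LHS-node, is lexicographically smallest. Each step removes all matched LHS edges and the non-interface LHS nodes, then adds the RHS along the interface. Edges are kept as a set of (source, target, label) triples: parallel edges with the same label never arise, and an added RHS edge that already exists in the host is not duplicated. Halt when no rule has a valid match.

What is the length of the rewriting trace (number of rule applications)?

Answer: 2

Steps:
[0] host  ⇒  4 nodes, 4 edges  {0-q->1 1-q->2 2-q->3 3-q->2}
[1] R1 @ {0↦2, 1↦3}  ⇒  4 nodes, 3 edges  {0-q->1 1-q->2 3-q->2}
[2] R1 @ {0↦3, 1↦2}  ⇒  4 nodes, 2 edges  {0-q->1 1-q->2}
normal form: no rule applies after step 2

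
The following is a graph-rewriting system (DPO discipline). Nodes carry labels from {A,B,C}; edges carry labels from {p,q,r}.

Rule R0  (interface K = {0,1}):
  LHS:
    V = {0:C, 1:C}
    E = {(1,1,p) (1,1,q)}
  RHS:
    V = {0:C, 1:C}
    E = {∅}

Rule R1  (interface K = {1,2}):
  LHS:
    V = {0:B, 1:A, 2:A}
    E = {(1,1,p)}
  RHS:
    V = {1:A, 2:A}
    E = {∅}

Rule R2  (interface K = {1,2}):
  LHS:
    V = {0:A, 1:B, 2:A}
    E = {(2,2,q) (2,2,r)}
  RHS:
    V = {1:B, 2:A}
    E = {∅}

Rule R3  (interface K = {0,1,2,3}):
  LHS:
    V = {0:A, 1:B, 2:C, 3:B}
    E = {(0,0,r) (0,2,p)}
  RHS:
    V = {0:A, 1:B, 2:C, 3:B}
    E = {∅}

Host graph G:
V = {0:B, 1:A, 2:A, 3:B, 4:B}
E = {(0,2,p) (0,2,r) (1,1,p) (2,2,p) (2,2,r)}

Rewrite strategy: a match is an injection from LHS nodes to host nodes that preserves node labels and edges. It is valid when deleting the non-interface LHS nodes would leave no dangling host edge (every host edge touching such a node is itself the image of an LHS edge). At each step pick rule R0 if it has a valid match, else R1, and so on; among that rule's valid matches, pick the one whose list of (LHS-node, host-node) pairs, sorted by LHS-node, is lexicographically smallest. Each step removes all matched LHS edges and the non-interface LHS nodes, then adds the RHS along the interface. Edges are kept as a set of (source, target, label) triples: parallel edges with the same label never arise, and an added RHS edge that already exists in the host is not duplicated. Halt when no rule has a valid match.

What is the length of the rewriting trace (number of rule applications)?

Answer: 2

Rewrite trace:
[0] host  ⇒  5 nodes, 5 edges  {0-p->2 0-r->2 1-p->1 2-p->2 2-r->2}
[1] R1 @ {0↦3, 1↦1, 2↦2}  ⇒  4 nodes, 4 edges  {0-p->2 0-r->2 2-p->2 2-r->2}
[2] R1 @ {0↦4, 1↦2, 2↦1}  ⇒  3 nodes, 3 edges  {0-p->2 0-r->2 2-r->2}
halt: no rule applies after step 2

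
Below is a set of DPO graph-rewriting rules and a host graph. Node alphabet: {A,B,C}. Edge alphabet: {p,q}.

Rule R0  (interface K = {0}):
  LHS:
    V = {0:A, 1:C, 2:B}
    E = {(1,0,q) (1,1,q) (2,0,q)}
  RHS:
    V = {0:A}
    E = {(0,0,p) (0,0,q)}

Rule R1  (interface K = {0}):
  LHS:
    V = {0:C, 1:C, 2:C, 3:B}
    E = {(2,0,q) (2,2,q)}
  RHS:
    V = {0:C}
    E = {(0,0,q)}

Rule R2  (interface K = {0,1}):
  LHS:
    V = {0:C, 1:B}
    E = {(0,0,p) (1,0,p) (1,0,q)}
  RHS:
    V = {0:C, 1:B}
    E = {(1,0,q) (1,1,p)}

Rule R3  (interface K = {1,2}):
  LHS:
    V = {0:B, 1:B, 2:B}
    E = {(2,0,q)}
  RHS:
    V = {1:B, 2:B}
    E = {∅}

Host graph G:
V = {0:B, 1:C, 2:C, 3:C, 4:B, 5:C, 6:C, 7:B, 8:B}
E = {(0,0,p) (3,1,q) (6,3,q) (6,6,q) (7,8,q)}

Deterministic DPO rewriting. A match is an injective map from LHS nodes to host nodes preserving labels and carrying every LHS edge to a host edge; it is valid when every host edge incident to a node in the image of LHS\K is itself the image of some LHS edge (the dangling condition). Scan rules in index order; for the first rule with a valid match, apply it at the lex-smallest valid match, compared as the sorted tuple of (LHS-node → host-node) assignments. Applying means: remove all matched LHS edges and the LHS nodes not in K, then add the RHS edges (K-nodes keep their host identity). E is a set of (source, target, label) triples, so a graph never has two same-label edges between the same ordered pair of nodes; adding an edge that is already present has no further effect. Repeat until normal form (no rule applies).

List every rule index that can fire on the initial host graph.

R0: no valid match — LHS pattern not found
R1: 2 valid matches — {0↦3, 1↦2, 2↦6, 3↦4}, {0↦3, 1↦5, 2↦6, 3↦4}
R2: no valid match — LHS pattern not found
R3: 2 valid matches — {0↦8, 1↦0, 2↦7}, {0↦8, 1↦4, 2↦7}

Answer: [R1,R3]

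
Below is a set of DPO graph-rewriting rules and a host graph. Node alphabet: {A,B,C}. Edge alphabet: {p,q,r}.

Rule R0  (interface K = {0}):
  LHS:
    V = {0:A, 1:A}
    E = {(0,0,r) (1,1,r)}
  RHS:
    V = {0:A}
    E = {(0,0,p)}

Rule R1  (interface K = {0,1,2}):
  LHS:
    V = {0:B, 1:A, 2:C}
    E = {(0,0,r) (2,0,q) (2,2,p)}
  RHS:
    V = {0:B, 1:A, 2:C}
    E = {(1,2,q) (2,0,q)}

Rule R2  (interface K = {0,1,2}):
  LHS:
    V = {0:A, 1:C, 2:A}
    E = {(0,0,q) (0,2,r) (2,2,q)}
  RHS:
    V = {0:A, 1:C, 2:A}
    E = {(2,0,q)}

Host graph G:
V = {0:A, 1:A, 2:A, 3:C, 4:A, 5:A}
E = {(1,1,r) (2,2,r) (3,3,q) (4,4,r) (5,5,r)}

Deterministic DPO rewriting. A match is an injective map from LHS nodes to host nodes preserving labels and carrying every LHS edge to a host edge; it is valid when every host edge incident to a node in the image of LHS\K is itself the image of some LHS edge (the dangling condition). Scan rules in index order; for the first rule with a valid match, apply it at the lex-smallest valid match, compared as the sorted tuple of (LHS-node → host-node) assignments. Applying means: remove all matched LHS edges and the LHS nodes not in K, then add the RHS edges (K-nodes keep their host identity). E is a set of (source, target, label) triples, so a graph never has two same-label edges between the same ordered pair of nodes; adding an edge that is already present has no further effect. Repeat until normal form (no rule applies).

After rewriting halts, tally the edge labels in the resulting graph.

Answer: p:2 q:1

Steps:
initial: |V|=6 |E|=5  E = 1-r->1 2-r->2 3-q->3 4-r->4 5-r->5
step 1: apply R0 at {0↦1, 1↦2}  → |V|=5 |E|=4  E = 1-p->1 3-q->3 4-r->4 5-r->5
step 2: apply R0 at {0↦4, 1↦5}  → |V|=4 |E|=3  E = 1-p->1 3-q->3 4-p->4
normal form: no rule applies after step 2
NF edges: [(1, 1, 'p'), (3, 3, 'q'), (4, 4, 'p')]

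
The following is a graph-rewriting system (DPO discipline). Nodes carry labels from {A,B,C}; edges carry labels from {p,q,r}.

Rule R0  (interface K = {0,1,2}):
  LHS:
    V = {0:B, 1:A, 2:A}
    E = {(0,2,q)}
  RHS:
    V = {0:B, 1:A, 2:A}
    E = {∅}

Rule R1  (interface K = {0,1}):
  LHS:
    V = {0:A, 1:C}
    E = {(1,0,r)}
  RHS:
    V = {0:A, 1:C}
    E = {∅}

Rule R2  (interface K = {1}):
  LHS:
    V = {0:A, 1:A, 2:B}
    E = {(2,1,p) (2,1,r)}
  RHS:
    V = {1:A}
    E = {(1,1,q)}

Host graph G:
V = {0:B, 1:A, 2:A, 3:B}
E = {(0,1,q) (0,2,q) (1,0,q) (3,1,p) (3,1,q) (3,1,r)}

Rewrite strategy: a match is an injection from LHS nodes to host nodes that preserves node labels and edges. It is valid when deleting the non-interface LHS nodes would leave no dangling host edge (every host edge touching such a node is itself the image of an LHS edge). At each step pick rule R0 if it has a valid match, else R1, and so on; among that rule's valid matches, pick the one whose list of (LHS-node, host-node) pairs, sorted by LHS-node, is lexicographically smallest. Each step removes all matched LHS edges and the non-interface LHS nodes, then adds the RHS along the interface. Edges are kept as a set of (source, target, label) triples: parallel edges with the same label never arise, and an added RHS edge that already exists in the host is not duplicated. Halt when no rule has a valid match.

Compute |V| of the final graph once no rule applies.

Answer: 2

Steps:
[0] host  ⇒  4 nodes, 6 edges  {0-q->1 0-q->2 1-q->0 3-p->1 3-q->1 3-r->1}
[1] R0 @ {0↦0, 1↦1, 2↦2}  ⇒  4 nodes, 5 edges  {0-q->1 1-q->0 3-p->1 3-q->1 3-r->1}
[2] R0 @ {0↦0, 1↦2, 2↦1}  ⇒  4 nodes, 4 edges  {1-q->0 3-p->1 3-q->1 3-r->1}
[3] R0 @ {0↦3, 1↦2, 2↦1}  ⇒  4 nodes, 3 edges  {1-q->0 3-p->1 3-r->1}
[4] R2 @ {0↦2, 1↦1, 2↦3}  ⇒  2 nodes, 2 edges  {1-q->0 1-q->1}
halt: no rule applies after step 4
NF nodes: {0:B, 1:A}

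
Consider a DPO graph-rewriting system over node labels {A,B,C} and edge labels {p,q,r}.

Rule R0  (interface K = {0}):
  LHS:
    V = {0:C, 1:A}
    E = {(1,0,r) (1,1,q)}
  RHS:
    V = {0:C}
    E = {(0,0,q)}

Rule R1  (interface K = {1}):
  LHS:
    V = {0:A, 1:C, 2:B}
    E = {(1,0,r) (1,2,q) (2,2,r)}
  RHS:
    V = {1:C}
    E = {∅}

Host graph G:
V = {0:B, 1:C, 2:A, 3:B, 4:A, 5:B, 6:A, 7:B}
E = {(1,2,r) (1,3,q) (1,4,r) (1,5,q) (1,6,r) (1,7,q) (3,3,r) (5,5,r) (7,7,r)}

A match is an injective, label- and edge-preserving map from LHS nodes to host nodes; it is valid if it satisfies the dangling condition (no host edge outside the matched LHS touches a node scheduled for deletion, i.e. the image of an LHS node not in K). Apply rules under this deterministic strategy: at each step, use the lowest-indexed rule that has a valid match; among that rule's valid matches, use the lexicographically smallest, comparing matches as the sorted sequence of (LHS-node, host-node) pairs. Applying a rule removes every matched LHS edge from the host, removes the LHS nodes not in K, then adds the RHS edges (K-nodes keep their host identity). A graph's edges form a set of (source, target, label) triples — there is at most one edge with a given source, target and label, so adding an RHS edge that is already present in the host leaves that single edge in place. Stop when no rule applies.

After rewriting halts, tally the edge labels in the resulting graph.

[0] host  ⇒  8 nodes, 9 edges  {1-r->2 1-q->3 1-r->4 1-q->5 1-r->6 1-q->7 3-r->3 5-r->5 7-r->7}
[1] R1 @ {0↦2, 1↦1, 2↦3}  ⇒  6 nodes, 6 edges  {1-r->4 1-q->5 1-r->6 1-q->7 5-r->5 7-r->7}
[2] R1 @ {0↦4, 1↦1, 2↦5}  ⇒  4 nodes, 3 edges  {1-r->6 1-q->7 7-r->7}
[3] R1 @ {0↦6, 1↦1, 2↦7}  ⇒  2 nodes, 0 edges  {∅}
halt: no rule applies after step 3
NF edges: []

Answer: (no edges)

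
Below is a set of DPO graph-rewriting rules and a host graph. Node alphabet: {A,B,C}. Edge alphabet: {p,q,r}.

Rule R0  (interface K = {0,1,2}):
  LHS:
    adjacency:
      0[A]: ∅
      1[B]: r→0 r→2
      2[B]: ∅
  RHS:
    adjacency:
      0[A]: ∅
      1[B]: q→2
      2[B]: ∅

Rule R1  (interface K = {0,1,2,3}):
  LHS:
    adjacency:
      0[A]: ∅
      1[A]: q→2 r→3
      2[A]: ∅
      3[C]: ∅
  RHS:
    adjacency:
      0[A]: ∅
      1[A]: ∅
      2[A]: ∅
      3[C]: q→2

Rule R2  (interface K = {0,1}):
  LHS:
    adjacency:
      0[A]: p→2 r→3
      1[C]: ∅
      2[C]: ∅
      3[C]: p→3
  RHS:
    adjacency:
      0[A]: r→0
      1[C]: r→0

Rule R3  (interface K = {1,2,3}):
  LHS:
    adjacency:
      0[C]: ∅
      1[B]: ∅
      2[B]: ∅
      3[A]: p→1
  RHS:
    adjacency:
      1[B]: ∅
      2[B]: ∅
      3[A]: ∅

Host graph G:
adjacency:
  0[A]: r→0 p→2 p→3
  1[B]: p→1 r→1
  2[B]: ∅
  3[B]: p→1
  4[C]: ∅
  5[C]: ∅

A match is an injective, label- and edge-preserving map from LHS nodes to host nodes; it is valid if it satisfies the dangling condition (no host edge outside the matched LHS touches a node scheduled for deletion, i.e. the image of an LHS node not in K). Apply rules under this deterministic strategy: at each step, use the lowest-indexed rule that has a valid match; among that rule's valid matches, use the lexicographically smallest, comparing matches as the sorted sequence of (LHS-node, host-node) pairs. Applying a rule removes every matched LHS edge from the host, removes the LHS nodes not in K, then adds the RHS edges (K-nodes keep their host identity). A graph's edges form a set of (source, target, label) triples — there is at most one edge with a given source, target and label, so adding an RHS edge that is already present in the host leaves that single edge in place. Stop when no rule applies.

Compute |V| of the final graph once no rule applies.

Answer: 4

Rewrite trace:
initial: |V|=6 |E|=6  E = 0-r->0 0-p->2 0-p->3 1-p->1 1-r->1 3-p->1
step 1: apply R3 at {0↦4, 1↦2, 2↦1, 3↦0}  → |V|=5 |E|=5  E = 0-r->0 0-p->3 1-p->1 1-r->1 3-p->1
step 2: apply R3 at {0↦5, 1↦3, 2↦1, 3↦0}  → |V|=4 |E|=4  E = 0-r->0 1-p->1 1-r->1 3-p->1
final graph: no rule applies after step 2
NF nodes: {0:A, 1:B, 2:B, 3:B}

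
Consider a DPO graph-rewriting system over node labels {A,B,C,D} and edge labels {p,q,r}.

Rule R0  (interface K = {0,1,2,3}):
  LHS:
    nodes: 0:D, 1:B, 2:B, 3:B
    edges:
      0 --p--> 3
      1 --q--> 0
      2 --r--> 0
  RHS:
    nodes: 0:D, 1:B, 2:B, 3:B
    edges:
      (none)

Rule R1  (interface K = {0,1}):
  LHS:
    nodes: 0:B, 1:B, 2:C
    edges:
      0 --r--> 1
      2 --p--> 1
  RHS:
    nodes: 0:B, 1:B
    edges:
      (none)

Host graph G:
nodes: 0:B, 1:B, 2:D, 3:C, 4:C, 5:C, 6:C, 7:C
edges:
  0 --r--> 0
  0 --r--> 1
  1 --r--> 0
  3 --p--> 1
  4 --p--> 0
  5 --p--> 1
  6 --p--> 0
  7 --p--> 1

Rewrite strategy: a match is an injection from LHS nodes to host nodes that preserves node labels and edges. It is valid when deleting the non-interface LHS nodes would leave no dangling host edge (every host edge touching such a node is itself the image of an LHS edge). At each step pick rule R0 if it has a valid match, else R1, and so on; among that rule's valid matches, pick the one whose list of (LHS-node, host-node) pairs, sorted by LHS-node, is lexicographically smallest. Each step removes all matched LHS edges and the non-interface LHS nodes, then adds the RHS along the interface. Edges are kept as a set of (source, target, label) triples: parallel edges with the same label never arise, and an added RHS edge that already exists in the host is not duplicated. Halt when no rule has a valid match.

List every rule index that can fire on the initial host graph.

Answer: [R1]

Derivation:
R0: no valid match — LHS pattern not found
R1: 5 valid matches — {0↦0, 1↦1, 2↦3}, {0↦0, 1↦1, 2↦5}, {0↦0, 1↦1, 2↦7} (+2 more)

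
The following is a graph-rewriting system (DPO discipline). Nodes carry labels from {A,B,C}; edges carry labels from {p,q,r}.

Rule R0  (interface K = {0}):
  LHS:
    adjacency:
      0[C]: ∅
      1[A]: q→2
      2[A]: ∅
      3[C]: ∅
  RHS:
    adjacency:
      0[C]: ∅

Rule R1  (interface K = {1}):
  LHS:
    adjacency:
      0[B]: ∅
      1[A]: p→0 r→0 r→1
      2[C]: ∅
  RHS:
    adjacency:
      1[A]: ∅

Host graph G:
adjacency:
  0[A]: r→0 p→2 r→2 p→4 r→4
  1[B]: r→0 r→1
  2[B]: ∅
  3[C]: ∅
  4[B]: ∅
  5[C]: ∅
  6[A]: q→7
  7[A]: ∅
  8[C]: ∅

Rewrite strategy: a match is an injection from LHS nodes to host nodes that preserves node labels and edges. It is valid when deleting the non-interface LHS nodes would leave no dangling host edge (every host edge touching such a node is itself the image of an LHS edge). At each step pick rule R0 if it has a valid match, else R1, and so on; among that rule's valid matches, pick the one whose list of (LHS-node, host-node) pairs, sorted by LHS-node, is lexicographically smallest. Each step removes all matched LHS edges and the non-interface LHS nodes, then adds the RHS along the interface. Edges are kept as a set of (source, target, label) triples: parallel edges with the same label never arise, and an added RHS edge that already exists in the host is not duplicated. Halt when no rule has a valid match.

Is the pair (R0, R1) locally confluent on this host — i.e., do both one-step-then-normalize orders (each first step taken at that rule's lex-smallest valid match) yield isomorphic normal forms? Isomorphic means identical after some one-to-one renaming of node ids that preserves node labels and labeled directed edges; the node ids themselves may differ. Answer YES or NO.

Answer: YES

Steps:
branch R0-first: apply at {0↦3, 1↦6, 2↦7, 3↦5} → |E|=7, then 1 more step(s) → NF |V|=4 |E|=4 V={0:A, 1:B, 4:B, 8:C} E=0-p->4 0-r->4 1-r->0 1-r->1
branch R1-first: apply at {0↦2, 1↦0, 2↦3} → |E|=5, then 1 more step(s) → NF |V|=4 |E|=4 V={0:A, 1:B, 4:B, 5:C} E=0-p->4 0-r->4 1-r->0 1-r->1
graphs isomorphic (equal up to label-preserving node renaming)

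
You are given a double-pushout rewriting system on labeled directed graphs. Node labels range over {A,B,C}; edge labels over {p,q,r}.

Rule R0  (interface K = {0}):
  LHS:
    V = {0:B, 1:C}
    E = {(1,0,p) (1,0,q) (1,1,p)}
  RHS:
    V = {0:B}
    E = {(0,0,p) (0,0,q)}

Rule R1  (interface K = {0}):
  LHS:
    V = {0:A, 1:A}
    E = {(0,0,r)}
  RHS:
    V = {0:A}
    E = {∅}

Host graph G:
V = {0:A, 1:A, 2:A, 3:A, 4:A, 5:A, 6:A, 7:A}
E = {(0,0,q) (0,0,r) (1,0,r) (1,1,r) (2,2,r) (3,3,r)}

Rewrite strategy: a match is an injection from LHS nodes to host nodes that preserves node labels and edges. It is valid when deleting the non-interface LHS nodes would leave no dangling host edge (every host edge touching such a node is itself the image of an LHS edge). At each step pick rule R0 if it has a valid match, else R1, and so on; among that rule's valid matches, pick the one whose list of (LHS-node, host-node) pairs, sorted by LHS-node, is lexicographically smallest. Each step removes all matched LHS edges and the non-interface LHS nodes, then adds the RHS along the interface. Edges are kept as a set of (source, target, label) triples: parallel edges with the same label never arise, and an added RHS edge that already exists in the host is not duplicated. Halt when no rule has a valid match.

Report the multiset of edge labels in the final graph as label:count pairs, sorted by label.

start.  V:8 E:6  edges: 0-q->0 0-r->0 1-r->0 1-r->1 2-r->2 3-r->3
1. fire R1 via {0↦0, 1↦4}  →  V:7 E:5  edges: 0-q->0 1-r->0 1-r->1 2-r->2 3-r->3
2. fire R1 via {0↦1, 1↦5}  →  V:6 E:4  edges: 0-q->0 1-r->0 2-r->2 3-r->3
3. fire R1 via {0↦2, 1↦6}  →  V:5 E:3  edges: 0-q->0 1-r->0 3-r->3
4. fire R1 via {0↦3, 1↦2}  →  V:4 E:2  edges: 0-q->0 1-r->0
halt: no rule applies after step 4
NF edges: [(0, 0, 'q'), (1, 0, 'r')]

Answer: q:1 r:1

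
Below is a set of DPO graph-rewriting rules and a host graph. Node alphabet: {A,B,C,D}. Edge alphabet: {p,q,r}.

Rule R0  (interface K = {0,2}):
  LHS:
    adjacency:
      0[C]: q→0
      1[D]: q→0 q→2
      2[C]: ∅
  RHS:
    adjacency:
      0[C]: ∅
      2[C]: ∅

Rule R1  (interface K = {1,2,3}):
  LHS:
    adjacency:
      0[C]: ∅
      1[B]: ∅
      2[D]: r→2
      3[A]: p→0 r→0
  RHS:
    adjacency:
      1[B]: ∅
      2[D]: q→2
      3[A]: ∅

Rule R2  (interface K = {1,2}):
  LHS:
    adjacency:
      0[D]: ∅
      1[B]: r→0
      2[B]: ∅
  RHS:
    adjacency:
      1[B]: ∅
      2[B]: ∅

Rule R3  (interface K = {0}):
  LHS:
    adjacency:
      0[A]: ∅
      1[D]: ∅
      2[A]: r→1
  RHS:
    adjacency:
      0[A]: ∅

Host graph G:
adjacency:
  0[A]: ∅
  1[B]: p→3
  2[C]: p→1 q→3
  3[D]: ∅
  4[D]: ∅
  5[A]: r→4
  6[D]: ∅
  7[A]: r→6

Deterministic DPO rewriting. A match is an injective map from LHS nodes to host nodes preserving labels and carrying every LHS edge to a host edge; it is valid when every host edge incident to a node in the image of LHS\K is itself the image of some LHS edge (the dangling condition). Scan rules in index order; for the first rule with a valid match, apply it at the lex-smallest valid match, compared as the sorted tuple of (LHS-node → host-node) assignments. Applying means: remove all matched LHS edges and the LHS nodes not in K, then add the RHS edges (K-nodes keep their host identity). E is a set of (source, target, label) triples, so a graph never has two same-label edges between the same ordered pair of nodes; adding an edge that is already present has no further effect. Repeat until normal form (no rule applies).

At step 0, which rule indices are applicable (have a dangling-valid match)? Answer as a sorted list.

R0: no valid match — LHS pattern not found
R1: no valid match — LHS pattern not found
R2: no valid match — LHS pattern not found
R3: 4 valid matches — {0↦0, 1↦4, 2↦5}, {0↦0, 1↦6, 2↦7}, {0↦5, 1↦6, 2↦7} (+1 more)

Answer: [R3]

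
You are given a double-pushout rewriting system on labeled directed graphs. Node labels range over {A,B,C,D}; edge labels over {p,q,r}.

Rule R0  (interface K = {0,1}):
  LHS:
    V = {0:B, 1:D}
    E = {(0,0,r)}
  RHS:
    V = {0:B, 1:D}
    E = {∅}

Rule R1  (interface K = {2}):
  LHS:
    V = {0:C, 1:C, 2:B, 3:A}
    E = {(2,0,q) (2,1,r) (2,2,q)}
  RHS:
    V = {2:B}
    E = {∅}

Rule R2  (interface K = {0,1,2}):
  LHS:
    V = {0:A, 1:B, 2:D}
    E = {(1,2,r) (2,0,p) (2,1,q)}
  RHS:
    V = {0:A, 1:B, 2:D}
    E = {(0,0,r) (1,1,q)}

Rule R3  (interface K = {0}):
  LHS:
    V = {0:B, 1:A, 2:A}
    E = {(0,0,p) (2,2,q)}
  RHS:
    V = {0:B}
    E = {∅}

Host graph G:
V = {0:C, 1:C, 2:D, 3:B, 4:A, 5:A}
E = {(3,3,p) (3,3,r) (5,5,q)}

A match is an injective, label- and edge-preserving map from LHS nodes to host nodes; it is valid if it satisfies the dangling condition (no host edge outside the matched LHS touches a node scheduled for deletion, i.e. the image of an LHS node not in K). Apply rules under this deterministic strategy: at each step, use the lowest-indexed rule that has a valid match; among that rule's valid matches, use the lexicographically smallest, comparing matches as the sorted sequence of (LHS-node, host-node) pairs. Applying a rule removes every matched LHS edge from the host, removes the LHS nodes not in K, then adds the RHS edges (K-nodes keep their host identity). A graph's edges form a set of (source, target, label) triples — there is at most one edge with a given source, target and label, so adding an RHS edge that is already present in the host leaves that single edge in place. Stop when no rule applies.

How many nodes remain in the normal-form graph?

[0] host  ⇒  6 nodes, 3 edges  {3-p->3 3-r->3 5-q->5}
[1] R0 @ {0↦3, 1↦2}  ⇒  6 nodes, 2 edges  {3-p->3 5-q->5}
[2] R3 @ {0↦3, 1↦4, 2↦5}  ⇒  4 nodes, 0 edges  {∅}
final graph: no rule applies after step 2
NF nodes: {0:C, 1:C, 2:D, 3:B}

Answer: 4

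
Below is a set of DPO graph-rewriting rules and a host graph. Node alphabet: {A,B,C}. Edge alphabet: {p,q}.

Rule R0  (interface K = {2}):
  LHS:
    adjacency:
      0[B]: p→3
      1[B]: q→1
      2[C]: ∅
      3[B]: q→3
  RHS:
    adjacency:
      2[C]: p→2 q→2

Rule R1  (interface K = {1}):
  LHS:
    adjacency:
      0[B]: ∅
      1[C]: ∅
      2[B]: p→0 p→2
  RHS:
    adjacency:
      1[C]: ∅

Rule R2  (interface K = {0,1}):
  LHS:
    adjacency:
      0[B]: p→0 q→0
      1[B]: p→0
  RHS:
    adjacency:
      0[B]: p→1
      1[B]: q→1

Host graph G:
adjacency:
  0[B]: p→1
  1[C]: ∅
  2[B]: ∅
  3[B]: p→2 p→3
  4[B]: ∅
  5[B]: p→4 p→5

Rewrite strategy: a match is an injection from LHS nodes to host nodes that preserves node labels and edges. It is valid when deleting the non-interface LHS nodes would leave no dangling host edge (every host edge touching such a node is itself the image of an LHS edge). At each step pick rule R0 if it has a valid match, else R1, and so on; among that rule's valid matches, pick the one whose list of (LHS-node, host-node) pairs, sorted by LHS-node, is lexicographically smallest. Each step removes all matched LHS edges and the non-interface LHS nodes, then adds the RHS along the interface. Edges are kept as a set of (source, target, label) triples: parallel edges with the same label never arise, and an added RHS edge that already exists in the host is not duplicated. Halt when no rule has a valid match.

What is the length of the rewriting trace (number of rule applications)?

Answer: 2

Derivation:
initial: |V|=6 |E|=5  E = 0-p->1 3-p->2 3-p->3 5-p->4 5-p->5
step 1: apply R1 at {0↦2, 1↦1, 2↦3}  → |V|=4 |E|=3  E = 0-p->1 5-p->4 5-p->5
step 2: apply R1 at {0↦4, 1↦1, 2↦5}  → |V|=2 |E|=1  E = 0-p->1
final graph: no rule applies after step 2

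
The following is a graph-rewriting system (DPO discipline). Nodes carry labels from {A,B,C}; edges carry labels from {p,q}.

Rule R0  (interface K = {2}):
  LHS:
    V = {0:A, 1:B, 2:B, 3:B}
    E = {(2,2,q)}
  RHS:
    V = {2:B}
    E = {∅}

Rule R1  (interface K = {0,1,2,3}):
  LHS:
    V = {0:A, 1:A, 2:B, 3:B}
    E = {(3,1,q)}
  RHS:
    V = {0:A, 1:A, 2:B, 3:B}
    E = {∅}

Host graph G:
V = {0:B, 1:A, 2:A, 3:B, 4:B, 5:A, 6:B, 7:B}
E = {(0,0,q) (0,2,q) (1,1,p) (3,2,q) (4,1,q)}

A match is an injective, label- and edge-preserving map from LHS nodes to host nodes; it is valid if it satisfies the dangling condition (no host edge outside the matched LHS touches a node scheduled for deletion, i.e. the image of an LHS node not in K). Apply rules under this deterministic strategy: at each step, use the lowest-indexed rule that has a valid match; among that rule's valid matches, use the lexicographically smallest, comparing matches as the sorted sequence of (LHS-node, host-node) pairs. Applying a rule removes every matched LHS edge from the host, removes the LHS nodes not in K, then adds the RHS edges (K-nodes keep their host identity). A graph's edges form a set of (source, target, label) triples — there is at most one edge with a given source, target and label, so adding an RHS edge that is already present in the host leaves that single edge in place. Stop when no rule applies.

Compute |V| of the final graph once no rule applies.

Answer: 5

Derivation:
start.  V:8 E:5  edges: 0-q->0 0-q->2 1-p->1 3-q->2 4-q->1
1. fire R0 via {0↦5, 1↦6, 2↦0, 3↦7}  →  V:5 E:4  edges: 0-q->2 1-p->1 3-q->2 4-q->1
2. fire R1 via {0↦1, 1↦2, 2↦0, 3↦3}  →  V:5 E:3  edges: 0-q->2 1-p->1 4-q->1
3. fire R1 via {0↦1, 1↦2, 2↦3, 3↦0}  →  V:5 E:2  edges: 1-p->1 4-q->1
4. fire R1 via {0↦2, 1↦1, 2↦0, 3↦4}  →  V:5 E:1  edges: 1-p->1
halt: no rule applies after step 4
NF nodes: {0:B, 1:A, 2:A, 3:B, 4:B}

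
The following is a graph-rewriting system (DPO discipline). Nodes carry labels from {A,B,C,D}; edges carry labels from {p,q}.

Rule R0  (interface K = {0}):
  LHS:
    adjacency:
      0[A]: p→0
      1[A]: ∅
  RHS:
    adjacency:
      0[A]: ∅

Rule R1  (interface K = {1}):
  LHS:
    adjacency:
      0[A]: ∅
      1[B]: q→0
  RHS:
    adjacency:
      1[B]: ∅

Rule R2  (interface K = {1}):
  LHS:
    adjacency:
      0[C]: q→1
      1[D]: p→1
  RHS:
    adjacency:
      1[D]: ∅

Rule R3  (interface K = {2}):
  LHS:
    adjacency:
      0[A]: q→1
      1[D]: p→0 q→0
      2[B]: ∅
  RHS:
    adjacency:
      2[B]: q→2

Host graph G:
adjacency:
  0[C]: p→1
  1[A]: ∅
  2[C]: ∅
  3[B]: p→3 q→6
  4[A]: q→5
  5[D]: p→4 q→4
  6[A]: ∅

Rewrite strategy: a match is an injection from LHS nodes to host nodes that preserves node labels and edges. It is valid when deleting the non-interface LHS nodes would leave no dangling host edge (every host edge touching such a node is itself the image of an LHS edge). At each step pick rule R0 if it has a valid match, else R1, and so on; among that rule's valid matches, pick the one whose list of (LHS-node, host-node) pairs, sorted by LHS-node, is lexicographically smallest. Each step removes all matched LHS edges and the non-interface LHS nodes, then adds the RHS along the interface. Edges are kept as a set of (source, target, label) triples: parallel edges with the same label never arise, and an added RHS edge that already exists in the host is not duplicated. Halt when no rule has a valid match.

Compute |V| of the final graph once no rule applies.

Answer: 4

Derivation:
start.  V:7 E:6  edges: 0-p->1 3-p->3 3-q->6 4-q->5 5-p->4 5-q->4
1. fire R1 via {0↦6, 1↦3}  →  V:6 E:5  edges: 0-p->1 3-p->3 4-q->5 5-p->4 5-q->4
2. fire R3 via {0↦4, 1↦5, 2↦3}  →  V:4 E:3  edges: 0-p->1 3-p->3 3-q->3
final graph: no rule applies after step 2
NF nodes: {0:C, 1:A, 2:C, 3:B}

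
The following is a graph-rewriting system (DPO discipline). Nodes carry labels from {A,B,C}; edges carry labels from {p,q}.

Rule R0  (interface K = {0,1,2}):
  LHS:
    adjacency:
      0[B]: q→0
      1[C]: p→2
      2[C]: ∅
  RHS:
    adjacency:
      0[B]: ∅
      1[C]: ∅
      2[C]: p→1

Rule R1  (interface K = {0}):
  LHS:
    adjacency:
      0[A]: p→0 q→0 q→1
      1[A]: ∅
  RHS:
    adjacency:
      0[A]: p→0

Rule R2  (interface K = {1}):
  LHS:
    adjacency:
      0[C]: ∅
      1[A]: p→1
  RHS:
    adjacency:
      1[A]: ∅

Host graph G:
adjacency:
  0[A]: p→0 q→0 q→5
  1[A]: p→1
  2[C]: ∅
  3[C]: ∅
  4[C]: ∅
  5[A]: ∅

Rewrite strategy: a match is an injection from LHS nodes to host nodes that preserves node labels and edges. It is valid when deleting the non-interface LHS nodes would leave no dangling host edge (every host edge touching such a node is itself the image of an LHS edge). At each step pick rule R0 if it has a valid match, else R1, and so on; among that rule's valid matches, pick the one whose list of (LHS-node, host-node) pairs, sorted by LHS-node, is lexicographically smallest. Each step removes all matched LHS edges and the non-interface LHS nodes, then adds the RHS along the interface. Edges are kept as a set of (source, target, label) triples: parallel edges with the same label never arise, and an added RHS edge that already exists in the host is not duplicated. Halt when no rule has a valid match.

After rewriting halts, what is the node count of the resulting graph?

initial: |V|=6 |E|=4  E = 0-p->0 0-q->0 0-q->5 1-p->1
step 1: apply R1 at {0↦0, 1↦5}  → |V|=5 |E|=2  E = 0-p->0 1-p->1
step 2: apply R2 at {0↦2, 1↦0}  → |V|=4 |E|=1  E = 1-p->1
step 3: apply R2 at {0↦3, 1↦1}  → |V|=3 |E|=0  E = ∅
halt: no rule applies after step 3
NF nodes: {0:A, 1:A, 4:C}

Answer: 3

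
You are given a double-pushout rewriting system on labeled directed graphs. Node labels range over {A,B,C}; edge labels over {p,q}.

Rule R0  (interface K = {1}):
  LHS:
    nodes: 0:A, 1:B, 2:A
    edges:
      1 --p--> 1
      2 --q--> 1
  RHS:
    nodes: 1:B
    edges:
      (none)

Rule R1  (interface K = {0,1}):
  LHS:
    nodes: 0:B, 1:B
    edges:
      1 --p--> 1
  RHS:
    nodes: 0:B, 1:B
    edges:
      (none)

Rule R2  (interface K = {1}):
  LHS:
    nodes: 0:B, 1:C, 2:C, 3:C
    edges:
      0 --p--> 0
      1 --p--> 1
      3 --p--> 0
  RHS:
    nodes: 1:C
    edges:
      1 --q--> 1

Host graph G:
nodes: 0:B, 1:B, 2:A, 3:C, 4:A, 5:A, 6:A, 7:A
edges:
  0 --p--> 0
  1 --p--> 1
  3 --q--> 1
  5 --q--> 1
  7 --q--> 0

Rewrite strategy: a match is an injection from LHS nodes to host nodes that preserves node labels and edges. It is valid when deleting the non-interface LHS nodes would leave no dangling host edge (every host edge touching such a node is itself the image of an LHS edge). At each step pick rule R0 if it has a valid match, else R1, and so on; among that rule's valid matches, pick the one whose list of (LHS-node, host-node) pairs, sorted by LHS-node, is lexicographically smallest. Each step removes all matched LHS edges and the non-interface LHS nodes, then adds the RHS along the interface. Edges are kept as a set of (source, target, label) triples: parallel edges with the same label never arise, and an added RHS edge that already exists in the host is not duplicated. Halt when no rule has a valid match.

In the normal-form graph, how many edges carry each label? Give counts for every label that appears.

start.  V:8 E:5  edges: 0-p->0 1-p->1 3-q->1 5-q->1 7-q->0
1. fire R0 via {0↦2, 1↦0, 2↦7}  →  V:6 E:3  edges: 1-p->1 3-q->1 5-q->1
2. fire R0 via {0↦4, 1↦1, 2↦5}  →  V:4 E:1  edges: 3-q->1
final graph: no rule applies after step 2
NF edges: [(3, 1, 'q')]

Answer: q:1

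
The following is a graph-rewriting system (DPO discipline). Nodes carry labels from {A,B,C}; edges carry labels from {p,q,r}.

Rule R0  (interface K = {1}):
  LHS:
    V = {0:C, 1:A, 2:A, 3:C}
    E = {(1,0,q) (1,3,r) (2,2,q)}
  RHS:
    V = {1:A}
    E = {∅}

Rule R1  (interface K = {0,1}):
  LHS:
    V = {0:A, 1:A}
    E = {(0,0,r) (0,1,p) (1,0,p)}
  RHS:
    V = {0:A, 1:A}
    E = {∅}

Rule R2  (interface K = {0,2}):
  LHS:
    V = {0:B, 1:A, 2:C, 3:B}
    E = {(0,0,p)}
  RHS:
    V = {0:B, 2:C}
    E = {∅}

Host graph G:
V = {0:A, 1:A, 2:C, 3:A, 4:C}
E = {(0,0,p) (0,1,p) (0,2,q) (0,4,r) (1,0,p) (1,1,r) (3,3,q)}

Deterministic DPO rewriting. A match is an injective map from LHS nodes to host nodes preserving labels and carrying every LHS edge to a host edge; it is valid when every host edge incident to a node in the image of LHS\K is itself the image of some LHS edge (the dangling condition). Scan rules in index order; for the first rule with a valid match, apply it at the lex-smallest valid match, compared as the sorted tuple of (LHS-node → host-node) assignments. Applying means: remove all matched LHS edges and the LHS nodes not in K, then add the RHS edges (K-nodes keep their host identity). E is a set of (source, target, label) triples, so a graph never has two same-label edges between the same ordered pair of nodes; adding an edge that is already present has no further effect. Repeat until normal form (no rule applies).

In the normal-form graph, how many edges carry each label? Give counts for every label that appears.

[0] host  ⇒  5 nodes, 7 edges  {0-p->0 0-p->1 0-q->2 0-r->4 1-p->0 1-r->1 3-q->3}
[1] R0 @ {0↦2, 1↦0, 2↦3, 3↦4}  ⇒  2 nodes, 4 edges  {0-p->0 0-p->1 1-p->0 1-r->1}
[2] R1 @ {0↦1, 1↦0}  ⇒  2 nodes, 1 edges  {0-p->0}
final graph: no rule applies after step 2
NF edges: [(0, 0, 'p')]

Answer: p:1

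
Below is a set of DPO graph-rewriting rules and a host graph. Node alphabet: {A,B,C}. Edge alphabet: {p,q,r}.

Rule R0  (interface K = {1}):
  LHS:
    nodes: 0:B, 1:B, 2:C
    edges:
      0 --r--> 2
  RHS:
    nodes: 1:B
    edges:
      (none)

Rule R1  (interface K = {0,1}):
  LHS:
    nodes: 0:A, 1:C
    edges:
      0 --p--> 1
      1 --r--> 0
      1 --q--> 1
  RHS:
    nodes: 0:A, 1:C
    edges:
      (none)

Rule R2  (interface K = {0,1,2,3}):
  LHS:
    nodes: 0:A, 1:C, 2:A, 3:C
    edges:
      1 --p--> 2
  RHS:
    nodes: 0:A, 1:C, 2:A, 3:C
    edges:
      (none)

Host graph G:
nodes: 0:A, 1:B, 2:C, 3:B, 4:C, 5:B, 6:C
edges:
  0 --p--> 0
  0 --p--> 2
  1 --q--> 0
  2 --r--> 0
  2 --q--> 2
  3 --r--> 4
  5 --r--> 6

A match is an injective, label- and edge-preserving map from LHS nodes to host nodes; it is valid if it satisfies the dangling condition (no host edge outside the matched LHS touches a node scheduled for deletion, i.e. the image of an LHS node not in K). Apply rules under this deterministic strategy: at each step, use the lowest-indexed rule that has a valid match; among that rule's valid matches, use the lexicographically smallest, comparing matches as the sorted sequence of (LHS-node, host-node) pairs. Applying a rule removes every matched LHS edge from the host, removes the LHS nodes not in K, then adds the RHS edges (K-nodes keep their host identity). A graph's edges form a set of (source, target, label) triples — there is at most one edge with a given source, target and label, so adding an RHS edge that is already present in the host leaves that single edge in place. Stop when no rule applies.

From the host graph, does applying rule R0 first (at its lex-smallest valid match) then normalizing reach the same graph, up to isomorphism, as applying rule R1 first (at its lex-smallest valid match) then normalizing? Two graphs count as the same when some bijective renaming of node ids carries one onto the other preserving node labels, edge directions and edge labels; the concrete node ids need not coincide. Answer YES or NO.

Answer: YES

Derivation:
branch R0-first: apply at {0↦3, 1↦1, 2↦4} → |E|=6, then 2 more step(s) → NF |V|=3 |E|=2 V={0:A, 1:B, 2:C} E=0-p->0 1-q->0
branch R1-first: apply at {0↦0, 1↦2} → |E|=4, then 2 more step(s) → NF |V|=3 |E|=2 V={0:A, 1:B, 2:C} E=0-p->0 1-q->0
graphs isomorphic (equal up to label-preserving node renaming)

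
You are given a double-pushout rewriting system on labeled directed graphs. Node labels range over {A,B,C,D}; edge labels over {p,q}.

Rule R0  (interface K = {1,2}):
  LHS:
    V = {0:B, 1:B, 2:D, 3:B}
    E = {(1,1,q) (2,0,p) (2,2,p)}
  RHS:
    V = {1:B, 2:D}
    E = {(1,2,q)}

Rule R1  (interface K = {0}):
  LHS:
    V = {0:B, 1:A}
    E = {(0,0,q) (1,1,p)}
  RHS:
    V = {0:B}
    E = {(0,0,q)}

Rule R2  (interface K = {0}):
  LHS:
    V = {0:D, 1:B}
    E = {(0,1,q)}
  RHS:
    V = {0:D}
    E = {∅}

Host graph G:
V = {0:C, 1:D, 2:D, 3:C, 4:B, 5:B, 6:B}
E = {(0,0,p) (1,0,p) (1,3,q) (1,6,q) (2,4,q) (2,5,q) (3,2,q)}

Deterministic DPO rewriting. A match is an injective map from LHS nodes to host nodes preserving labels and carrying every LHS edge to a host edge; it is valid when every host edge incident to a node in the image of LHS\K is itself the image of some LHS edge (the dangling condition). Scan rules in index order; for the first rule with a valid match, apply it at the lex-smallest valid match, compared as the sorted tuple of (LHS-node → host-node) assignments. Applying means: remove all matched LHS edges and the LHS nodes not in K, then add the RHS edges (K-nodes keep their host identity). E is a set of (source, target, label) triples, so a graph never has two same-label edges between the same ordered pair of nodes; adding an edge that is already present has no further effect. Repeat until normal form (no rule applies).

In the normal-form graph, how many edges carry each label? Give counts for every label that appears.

Answer: p:2 q:2

Rewrite trace:
initial: |V|=7 |E|=7  E = 0-p->0 1-p->0 1-q->3 1-q->6 2-q->4 2-q->5 3-q->2
step 1: apply R2 at {0↦1, 1↦6}  → |V|=6 |E|=6  E = 0-p->0 1-p->0 1-q->3 2-q->4 2-q->5 3-q->2
step 2: apply R2 at {0↦2, 1↦4}  → |V|=5 |E|=5  E = 0-p->0 1-p->0 1-q->3 2-q->5 3-q->2
step 3: apply R2 at {0↦2, 1↦5}  → |V|=4 |E|=4  E = 0-p->0 1-p->0 1-q->3 3-q->2
normal form: no rule applies after step 3
NF edges: [(0, 0, 'p'), (1, 0, 'p'), (1, 3, 'q'), (3, 2, 'q')]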